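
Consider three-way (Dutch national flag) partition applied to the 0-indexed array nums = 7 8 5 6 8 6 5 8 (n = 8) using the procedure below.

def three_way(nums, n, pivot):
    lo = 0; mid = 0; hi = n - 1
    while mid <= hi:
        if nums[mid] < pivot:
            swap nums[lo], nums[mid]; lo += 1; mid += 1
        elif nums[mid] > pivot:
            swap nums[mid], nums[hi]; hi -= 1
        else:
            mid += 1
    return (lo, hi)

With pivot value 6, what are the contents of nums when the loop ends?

5 5 6 6 8 8 8 7

pivot = 6; lo=0, mid=0, hi=7
nums[mid]=7>6: swap nums[0],nums[7]; hi=6 → 8 8 5 6 8 6 5 7
nums[mid]=8>6: swap nums[0],nums[6]; hi=5 → 5 8 5 6 8 6 8 7
nums[mid]=5<6: swap nums[0],nums[0]; lo=1,mid=1 → 5 8 5 6 8 6 8 7
nums[mid]=8>6: swap nums[1],nums[5]; hi=4 → 5 6 5 6 8 8 8 7
nums[mid]=6=6: mid=2
nums[mid]=5<6: swap nums[1],nums[2]; lo=2,mid=3 → 5 5 6 6 8 8 8 7
nums[mid]=6=6: mid=4
nums[mid]=8>6: swap nums[4],nums[4]; hi=3 → 5 5 6 6 8 8 8 7
end: lo=2, hi=3; nums = 5 5 6 6 8 8 8 7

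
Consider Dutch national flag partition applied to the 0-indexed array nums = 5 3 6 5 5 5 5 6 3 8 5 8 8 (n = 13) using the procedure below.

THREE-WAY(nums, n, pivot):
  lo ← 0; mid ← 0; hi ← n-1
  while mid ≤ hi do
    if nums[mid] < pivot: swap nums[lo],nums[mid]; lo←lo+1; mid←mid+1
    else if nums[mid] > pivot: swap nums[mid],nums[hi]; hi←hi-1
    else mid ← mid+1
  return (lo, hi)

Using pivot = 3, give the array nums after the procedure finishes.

lo=0 mid=0 hi=12
5>3: swap(0,12), hi=11 ⇒ 8 3 6 5 5 5 5 6 3 8 5 8 5
8>3: swap(0,11), hi=10 ⇒ 8 3 6 5 5 5 5 6 3 8 5 8 5
8>3: swap(0,10), hi=9 ⇒ 5 3 6 5 5 5 5 6 3 8 8 8 5
5>3: swap(0,9), hi=8 ⇒ 8 3 6 5 5 5 5 6 3 5 8 8 5
8>3: swap(0,8), hi=7 ⇒ 3 3 6 5 5 5 5 6 8 5 8 8 5
3=3: mid=1
3=3: mid=2
6>3: swap(2,7), hi=6 ⇒ 3 3 6 5 5 5 5 6 8 5 8 8 5
6>3: swap(2,6), hi=5 ⇒ 3 3 5 5 5 5 6 6 8 5 8 8 5
5>3: swap(2,5), hi=4 ⇒ 3 3 5 5 5 5 6 6 8 5 8 8 5
5>3: swap(2,4), hi=3 ⇒ 3 3 5 5 5 5 6 6 8 5 8 8 5
5>3: swap(2,3), hi=2 ⇒ 3 3 5 5 5 5 6 6 8 5 8 8 5
5>3: swap(2,2), hi=1 ⇒ 3 3 5 5 5 5 6 6 8 5 8 8 5
done. lo=0 hi=1; nums=3 3 5 5 5 5 6 6 8 5 8 8 5

3 3 5 5 5 5 6 6 8 5 8 8 5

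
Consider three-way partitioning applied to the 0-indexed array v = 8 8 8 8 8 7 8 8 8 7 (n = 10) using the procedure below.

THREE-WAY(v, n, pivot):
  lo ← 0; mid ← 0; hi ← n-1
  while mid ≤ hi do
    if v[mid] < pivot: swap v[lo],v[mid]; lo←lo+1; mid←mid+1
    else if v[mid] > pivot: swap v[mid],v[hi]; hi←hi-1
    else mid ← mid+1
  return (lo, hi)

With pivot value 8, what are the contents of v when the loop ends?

7 7 8 8 8 8 8 8 8 8

pivot = 8; lo=0, mid=0, hi=9
v[mid]=8=8: mid=1
v[mid]=8=8: mid=2
v[mid]=8=8: mid=3
v[mid]=8=8: mid=4
v[mid]=8=8: mid=5
v[mid]=7<8: swap v[0],v[5]; lo=1,mid=6 → 7 8 8 8 8 8 8 8 8 7
v[mid]=8=8: mid=7
v[mid]=8=8: mid=8
v[mid]=8=8: mid=9
v[mid]=7<8: swap v[1],v[9]; lo=2,mid=10 → 7 7 8 8 8 8 8 8 8 8
end: lo=2, hi=9; v = 7 7 8 8 8 8 8 8 8 8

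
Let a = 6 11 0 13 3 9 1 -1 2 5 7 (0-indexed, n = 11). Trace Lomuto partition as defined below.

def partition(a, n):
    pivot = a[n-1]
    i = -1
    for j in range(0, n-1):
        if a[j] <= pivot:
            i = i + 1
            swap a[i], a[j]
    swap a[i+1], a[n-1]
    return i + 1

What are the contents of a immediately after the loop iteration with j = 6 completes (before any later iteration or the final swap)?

6 0 3 1 11 9 13 -1 2 5 7

pivot=7, i=-1
j=0: 6≤7, i=0, swap(0,0) ⇒ 6 11 0 13 3 9 1 -1 2 5 7
j=1: 11>7, skip
j=2: 0≤7, i=1, swap(1,2) ⇒ 6 0 11 13 3 9 1 -1 2 5 7
j=3: 13>7, skip
j=4: 3≤7, i=2, swap(2,4) ⇒ 6 0 3 13 11 9 1 -1 2 5 7
j=5: 9>7, skip
j=6: 1≤7, i=3, swap(3,6) ⇒ 6 0 3 1 11 9 13 -1 2 5 7
(after j=6) a = 6 0 3 1 11 9 13 -1 2 5 7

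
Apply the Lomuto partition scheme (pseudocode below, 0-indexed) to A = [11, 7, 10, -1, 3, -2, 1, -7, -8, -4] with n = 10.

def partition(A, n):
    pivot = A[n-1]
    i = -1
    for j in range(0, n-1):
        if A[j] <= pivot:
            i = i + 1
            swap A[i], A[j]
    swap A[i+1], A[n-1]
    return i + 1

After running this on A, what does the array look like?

pivot=-4, i=-1
j=0: 11>-4, skip
j=1: 7>-4, skip
j=2: 10>-4, skip
j=3: -1>-4, skip
j=4: 3>-4, skip
j=5: -2>-4, skip
j=6: 1>-4, skip
j=7: -7≤-4, i=0, swap(0,7) ⇒ [-7, 7, 10, -1, 3, -2, 1, 11, -8, -4]
j=8: -8≤-4, i=1, swap(1,8) ⇒ [-7, -8, 10, -1, 3, -2, 1, 11, 7, -4]
swap(2,9) ⇒ [-7, -8, -4, -1, 3, -2, 1, 11, 7, 10]; return 2

[-7, -8, -4, -1, 3, -2, 1, 11, 7, 10]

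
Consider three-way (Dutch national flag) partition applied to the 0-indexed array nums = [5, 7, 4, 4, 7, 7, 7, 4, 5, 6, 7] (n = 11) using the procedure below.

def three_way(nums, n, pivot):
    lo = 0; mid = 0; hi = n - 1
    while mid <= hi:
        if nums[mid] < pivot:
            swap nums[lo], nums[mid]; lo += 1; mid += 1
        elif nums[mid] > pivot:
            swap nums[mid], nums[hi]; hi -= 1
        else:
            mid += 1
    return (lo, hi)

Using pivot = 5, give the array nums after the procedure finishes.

pivot = 5; lo=0, mid=0, hi=10
nums[mid]=5=5: mid=1
nums[mid]=7>5: swap nums[1],nums[10]; hi=9 → [5, 7, 4, 4, 7, 7, 7, 4, 5, 6, 7]
nums[mid]=7>5: swap nums[1],nums[9]; hi=8 → [5, 6, 4, 4, 7, 7, 7, 4, 5, 7, 7]
nums[mid]=6>5: swap nums[1],nums[8]; hi=7 → [5, 5, 4, 4, 7, 7, 7, 4, 6, 7, 7]
nums[mid]=5=5: mid=2
nums[mid]=4<5: swap nums[0],nums[2]; lo=1,mid=3 → [4, 5, 5, 4, 7, 7, 7, 4, 6, 7, 7]
nums[mid]=4<5: swap nums[1],nums[3]; lo=2,mid=4 → [4, 4, 5, 5, 7, 7, 7, 4, 6, 7, 7]
nums[mid]=7>5: swap nums[4],nums[7]; hi=6 → [4, 4, 5, 5, 4, 7, 7, 7, 6, 7, 7]
nums[mid]=4<5: swap nums[2],nums[4]; lo=3,mid=5 → [4, 4, 4, 5, 5, 7, 7, 7, 6, 7, 7]
nums[mid]=7>5: swap nums[5],nums[6]; hi=5 → [4, 4, 4, 5, 5, 7, 7, 7, 6, 7, 7]
nums[mid]=7>5: swap nums[5],nums[5]; hi=4 → [4, 4, 4, 5, 5, 7, 7, 7, 6, 7, 7]
end: lo=3, hi=4; nums = [4, 4, 4, 5, 5, 7, 7, 7, 6, 7, 7]

[4, 4, 4, 5, 5, 7, 7, 7, 6, 7, 7]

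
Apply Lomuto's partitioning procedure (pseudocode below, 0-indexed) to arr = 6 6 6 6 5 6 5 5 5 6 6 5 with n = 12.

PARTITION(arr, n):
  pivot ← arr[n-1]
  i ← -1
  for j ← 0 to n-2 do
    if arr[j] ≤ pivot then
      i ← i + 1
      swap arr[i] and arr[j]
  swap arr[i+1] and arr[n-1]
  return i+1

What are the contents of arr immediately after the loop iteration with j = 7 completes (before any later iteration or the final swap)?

pivot=5, i=-1
j=0: 6>5, skip
j=1: 6>5, skip
j=2: 6>5, skip
j=3: 6>5, skip
j=4: 5≤5, i=0, swap(0,4) ⇒ 5 6 6 6 6 6 5 5 5 6 6 5
j=5: 6>5, skip
j=6: 5≤5, i=1, swap(1,6) ⇒ 5 5 6 6 6 6 6 5 5 6 6 5
j=7: 5≤5, i=2, swap(2,7) ⇒ 5 5 5 6 6 6 6 6 5 6 6 5
(after j=7) arr = 5 5 5 6 6 6 6 6 5 6 6 5

5 5 5 6 6 6 6 6 5 6 6 5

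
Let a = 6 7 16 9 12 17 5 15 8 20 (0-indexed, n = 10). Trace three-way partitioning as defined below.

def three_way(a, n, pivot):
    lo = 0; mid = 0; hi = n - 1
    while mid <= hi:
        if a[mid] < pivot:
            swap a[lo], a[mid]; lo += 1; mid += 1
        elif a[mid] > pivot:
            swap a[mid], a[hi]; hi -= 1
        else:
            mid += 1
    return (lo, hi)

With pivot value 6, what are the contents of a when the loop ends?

lo=0 mid=0 hi=9
6=6: mid=1
7>6: swap(1,9), hi=8 ⇒ 6 20 16 9 12 17 5 15 8 7
20>6: swap(1,8), hi=7 ⇒ 6 8 16 9 12 17 5 15 20 7
8>6: swap(1,7), hi=6 ⇒ 6 15 16 9 12 17 5 8 20 7
15>6: swap(1,6), hi=5 ⇒ 6 5 16 9 12 17 15 8 20 7
5<6: swap(0,1), lo=1 mid=2 ⇒ 5 6 16 9 12 17 15 8 20 7
16>6: swap(2,5), hi=4 ⇒ 5 6 17 9 12 16 15 8 20 7
17>6: swap(2,4), hi=3 ⇒ 5 6 12 9 17 16 15 8 20 7
12>6: swap(2,3), hi=2 ⇒ 5 6 9 12 17 16 15 8 20 7
9>6: swap(2,2), hi=1 ⇒ 5 6 9 12 17 16 15 8 20 7
done. lo=1 hi=1; a=5 6 9 12 17 16 15 8 20 7

5 6 9 12 17 16 15 8 20 7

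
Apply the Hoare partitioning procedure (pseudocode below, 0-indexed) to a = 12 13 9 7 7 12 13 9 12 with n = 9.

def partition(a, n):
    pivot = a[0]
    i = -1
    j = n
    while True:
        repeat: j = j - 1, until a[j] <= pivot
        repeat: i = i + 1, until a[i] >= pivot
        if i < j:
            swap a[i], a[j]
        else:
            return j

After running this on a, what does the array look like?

12 9 9 7 7 12 13 13 12

pivot=12
j stops at 8 (12), i stops at 0 (12); swap ⇒ 12 13 9 7 7 12 13 9 12
j stops at 7 (9), i stops at 1 (13); swap ⇒ 12 9 9 7 7 12 13 13 12
j stops at 5, i stops at 5; i≥j ⇒ return 5. a=12 9 9 7 7 12 13 13 12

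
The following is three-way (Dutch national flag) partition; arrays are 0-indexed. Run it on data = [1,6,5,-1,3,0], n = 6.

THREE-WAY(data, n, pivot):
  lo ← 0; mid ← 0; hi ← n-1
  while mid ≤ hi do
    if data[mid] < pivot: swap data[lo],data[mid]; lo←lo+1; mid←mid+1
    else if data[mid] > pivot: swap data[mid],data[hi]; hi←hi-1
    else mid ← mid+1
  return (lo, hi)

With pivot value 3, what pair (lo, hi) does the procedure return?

pivot = 3; lo=0, mid=0, hi=5
data[mid]=1<3: swap data[0],data[0]; lo=1,mid=1 → [1,6,5,-1,3,0]
data[mid]=6>3: swap data[1],data[5]; hi=4 → [1,0,5,-1,3,6]
data[mid]=0<3: swap data[1],data[1]; lo=2,mid=2 → [1,0,5,-1,3,6]
data[mid]=5>3: swap data[2],data[4]; hi=3 → [1,0,3,-1,5,6]
data[mid]=3=3: mid=3
data[mid]=-1<3: swap data[2],data[3]; lo=3,mid=4 → [1,0,-1,3,5,6]
end: lo=3, hi=3; data = [1,0,-1,3,5,6]

(3, 3)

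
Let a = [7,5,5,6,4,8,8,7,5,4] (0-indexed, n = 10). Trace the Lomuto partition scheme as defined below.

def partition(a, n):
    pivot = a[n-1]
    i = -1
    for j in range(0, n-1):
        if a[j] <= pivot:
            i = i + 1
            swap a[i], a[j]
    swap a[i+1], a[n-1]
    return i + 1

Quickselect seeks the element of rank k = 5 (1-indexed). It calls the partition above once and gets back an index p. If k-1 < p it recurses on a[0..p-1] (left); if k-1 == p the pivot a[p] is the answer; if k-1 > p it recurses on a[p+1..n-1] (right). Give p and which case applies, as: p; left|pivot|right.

1; right

pivot = a[9] = 4; i = -1
j=0: a[0]=7 > 4 → no swap
j=1: a[1]=5 > 4 → no swap
j=2: a[2]=5 > 4 → no swap
j=3: a[3]=6 > 4 → no swap
j=4: a[4]=4 ≤ 4 → i=0, swap a[0],a[4] → [4,5,5,6,7,8,8,7,5,4]
j=5: a[5]=8 > 4 → no swap
j=6: a[6]=8 > 4 → no swap
j=7: a[7]=7 > 4 → no swap
j=8: a[8]=5 > 4 → no swap
final swap a[1],a[9] → [4,4,5,6,7,8,8,7,5,5]; return 1
p = 1; k-1 = 4 > 1 ⇒ right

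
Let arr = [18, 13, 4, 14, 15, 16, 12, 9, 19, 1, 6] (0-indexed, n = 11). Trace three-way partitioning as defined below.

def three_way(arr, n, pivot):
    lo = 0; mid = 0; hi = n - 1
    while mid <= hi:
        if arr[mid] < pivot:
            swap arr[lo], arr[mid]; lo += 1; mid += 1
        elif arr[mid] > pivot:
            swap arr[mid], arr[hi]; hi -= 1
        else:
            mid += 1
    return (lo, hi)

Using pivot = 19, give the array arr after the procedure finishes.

pivot = 19; lo=0, mid=0, hi=10
arr[mid]=18<19: swap arr[0],arr[0]; lo=1,mid=1 → [18, 13, 4, 14, 15, 16, 12, 9, 19, 1, 6]
arr[mid]=13<19: swap arr[1],arr[1]; lo=2,mid=2 → [18, 13, 4, 14, 15, 16, 12, 9, 19, 1, 6]
arr[mid]=4<19: swap arr[2],arr[2]; lo=3,mid=3 → [18, 13, 4, 14, 15, 16, 12, 9, 19, 1, 6]
arr[mid]=14<19: swap arr[3],arr[3]; lo=4,mid=4 → [18, 13, 4, 14, 15, 16, 12, 9, 19, 1, 6]
arr[mid]=15<19: swap arr[4],arr[4]; lo=5,mid=5 → [18, 13, 4, 14, 15, 16, 12, 9, 19, 1, 6]
arr[mid]=16<19: swap arr[5],arr[5]; lo=6,mid=6 → [18, 13, 4, 14, 15, 16, 12, 9, 19, 1, 6]
arr[mid]=12<19: swap arr[6],arr[6]; lo=7,mid=7 → [18, 13, 4, 14, 15, 16, 12, 9, 19, 1, 6]
arr[mid]=9<19: swap arr[7],arr[7]; lo=8,mid=8 → [18, 13, 4, 14, 15, 16, 12, 9, 19, 1, 6]
arr[mid]=19=19: mid=9
arr[mid]=1<19: swap arr[8],arr[9]; lo=9,mid=10 → [18, 13, 4, 14, 15, 16, 12, 9, 1, 19, 6]
arr[mid]=6<19: swap arr[9],arr[10]; lo=10,mid=11 → [18, 13, 4, 14, 15, 16, 12, 9, 1, 6, 19]
end: lo=10, hi=10; arr = [18, 13, 4, 14, 15, 16, 12, 9, 1, 6, 19]

[18, 13, 4, 14, 15, 16, 12, 9, 1, 6, 19]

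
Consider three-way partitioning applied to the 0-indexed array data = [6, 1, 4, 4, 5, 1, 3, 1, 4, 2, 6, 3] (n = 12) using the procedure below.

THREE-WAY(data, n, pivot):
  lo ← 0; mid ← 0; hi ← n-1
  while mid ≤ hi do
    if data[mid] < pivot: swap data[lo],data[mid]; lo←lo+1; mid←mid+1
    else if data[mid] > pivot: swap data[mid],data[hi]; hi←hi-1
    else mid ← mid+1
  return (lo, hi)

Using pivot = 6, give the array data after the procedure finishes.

[1, 4, 4, 5, 1, 3, 1, 4, 2, 3, 6, 6]

lo=0 mid=0 hi=11
6=6: mid=1
1<6: swap(0,1), lo=1 mid=2 ⇒ [1, 6, 4, 4, 5, 1, 3, 1, 4, 2, 6, 3]
4<6: swap(1,2), lo=2 mid=3 ⇒ [1, 4, 6, 4, 5, 1, 3, 1, 4, 2, 6, 3]
4<6: swap(2,3), lo=3 mid=4 ⇒ [1, 4, 4, 6, 5, 1, 3, 1, 4, 2, 6, 3]
5<6: swap(3,4), lo=4 mid=5 ⇒ [1, 4, 4, 5, 6, 1, 3, 1, 4, 2, 6, 3]
1<6: swap(4,5), lo=5 mid=6 ⇒ [1, 4, 4, 5, 1, 6, 3, 1, 4, 2, 6, 3]
3<6: swap(5,6), lo=6 mid=7 ⇒ [1, 4, 4, 5, 1, 3, 6, 1, 4, 2, 6, 3]
1<6: swap(6,7), lo=7 mid=8 ⇒ [1, 4, 4, 5, 1, 3, 1, 6, 4, 2, 6, 3]
4<6: swap(7,8), lo=8 mid=9 ⇒ [1, 4, 4, 5, 1, 3, 1, 4, 6, 2, 6, 3]
2<6: swap(8,9), lo=9 mid=10 ⇒ [1, 4, 4, 5, 1, 3, 1, 4, 2, 6, 6, 3]
6=6: mid=11
3<6: swap(9,11), lo=10 mid=12 ⇒ [1, 4, 4, 5, 1, 3, 1, 4, 2, 3, 6, 6]
done. lo=10 hi=11; data=[1, 4, 4, 5, 1, 3, 1, 4, 2, 3, 6, 6]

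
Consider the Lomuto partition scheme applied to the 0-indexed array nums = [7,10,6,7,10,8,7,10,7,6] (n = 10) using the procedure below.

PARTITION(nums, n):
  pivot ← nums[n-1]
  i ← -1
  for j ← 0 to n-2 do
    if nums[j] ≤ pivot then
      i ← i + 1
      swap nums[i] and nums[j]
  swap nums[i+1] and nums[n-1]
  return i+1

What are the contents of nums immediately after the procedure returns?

pivot=6, i=-1
j=0: 7>6, skip
j=1: 10>6, skip
j=2: 6≤6, i=0, swap(0,2) ⇒ [6,10,7,7,10,8,7,10,7,6]
j=3: 7>6, skip
j=4: 10>6, skip
j=5: 8>6, skip
j=6: 7>6, skip
j=7: 10>6, skip
j=8: 7>6, skip
swap(1,9) ⇒ [6,6,7,7,10,8,7,10,7,10]; return 1

[6,6,7,7,10,8,7,10,7,10]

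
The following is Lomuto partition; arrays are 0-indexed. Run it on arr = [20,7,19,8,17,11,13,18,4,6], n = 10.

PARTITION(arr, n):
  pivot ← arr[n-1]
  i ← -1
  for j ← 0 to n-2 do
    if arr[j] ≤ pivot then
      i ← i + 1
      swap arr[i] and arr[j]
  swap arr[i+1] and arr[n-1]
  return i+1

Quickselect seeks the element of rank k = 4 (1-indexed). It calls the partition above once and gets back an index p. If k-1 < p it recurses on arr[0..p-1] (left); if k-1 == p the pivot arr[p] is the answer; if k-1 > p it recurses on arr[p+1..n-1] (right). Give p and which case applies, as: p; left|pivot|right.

1; right

pivot=6, i=-1
j=0: 20>6, skip
j=1: 7>6, skip
j=2: 19>6, skip
j=3: 8>6, skip
j=4: 17>6, skip
j=5: 11>6, skip
j=6: 13>6, skip
j=7: 18>6, skip
j=8: 4≤6, i=0, swap(0,8) ⇒ [4,7,19,8,17,11,13,18,20,6]
swap(1,9) ⇒ [4,6,19,8,17,11,13,18,20,7]; return 1
p = 1; k-1 = 3 > 1 ⇒ right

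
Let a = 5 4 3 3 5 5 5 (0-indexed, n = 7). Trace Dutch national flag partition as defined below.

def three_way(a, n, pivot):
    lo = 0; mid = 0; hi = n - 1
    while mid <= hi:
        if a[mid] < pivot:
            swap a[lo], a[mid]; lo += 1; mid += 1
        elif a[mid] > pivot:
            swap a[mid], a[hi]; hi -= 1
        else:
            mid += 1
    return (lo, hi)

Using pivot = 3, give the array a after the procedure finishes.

pivot = 3; lo=0, mid=0, hi=6
a[mid]=5>3: swap a[0],a[6]; hi=5 → 5 4 3 3 5 5 5
a[mid]=5>3: swap a[0],a[5]; hi=4 → 5 4 3 3 5 5 5
a[mid]=5>3: swap a[0],a[4]; hi=3 → 5 4 3 3 5 5 5
a[mid]=5>3: swap a[0],a[3]; hi=2 → 3 4 3 5 5 5 5
a[mid]=3=3: mid=1
a[mid]=4>3: swap a[1],a[2]; hi=1 → 3 3 4 5 5 5 5
a[mid]=3=3: mid=2
end: lo=0, hi=1; a = 3 3 4 5 5 5 5

3 3 4 5 5 5 5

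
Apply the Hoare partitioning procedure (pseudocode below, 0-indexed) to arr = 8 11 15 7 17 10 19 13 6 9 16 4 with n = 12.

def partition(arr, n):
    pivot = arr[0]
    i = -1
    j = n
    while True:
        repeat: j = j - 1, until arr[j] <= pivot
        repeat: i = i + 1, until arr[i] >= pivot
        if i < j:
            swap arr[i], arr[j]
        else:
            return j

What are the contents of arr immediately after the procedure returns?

pivot = arr[0] = 8; i = -1, j = 12
j→11 (arr[11]=4≤8), i→0 (arr[0]=8≥8); i<j, swap → 4 11 15 7 17 10 19 13 6 9 16 8
j→8 (arr[8]=6≤8), i→1 (arr[1]=11≥8); i<j, swap → 4 6 15 7 17 10 19 13 11 9 16 8
j→3 (arr[3]=7≤8), i→2 (arr[2]=15≥8); i<j, swap → 4 6 7 15 17 10 19 13 11 9 16 8
j→2, i→3; i≥j, return j=2. arr = 4 6 7 15 17 10 19 13 11 9 16 8

4 6 7 15 17 10 19 13 11 9 16 8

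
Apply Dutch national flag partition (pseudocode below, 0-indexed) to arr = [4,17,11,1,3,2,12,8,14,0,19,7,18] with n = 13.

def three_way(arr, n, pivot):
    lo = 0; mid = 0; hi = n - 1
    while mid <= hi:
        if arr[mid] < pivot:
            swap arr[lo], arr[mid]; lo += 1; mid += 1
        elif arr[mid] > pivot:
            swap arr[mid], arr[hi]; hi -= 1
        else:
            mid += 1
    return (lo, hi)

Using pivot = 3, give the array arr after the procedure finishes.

pivot = 3; lo=0, mid=0, hi=12
arr[mid]=4>3: swap arr[0],arr[12]; hi=11 → [18,17,11,1,3,2,12,8,14,0,19,7,4]
arr[mid]=18>3: swap arr[0],arr[11]; hi=10 → [7,17,11,1,3,2,12,8,14,0,19,18,4]
arr[mid]=7>3: swap arr[0],arr[10]; hi=9 → [19,17,11,1,3,2,12,8,14,0,7,18,4]
arr[mid]=19>3: swap arr[0],arr[9]; hi=8 → [0,17,11,1,3,2,12,8,14,19,7,18,4]
arr[mid]=0<3: swap arr[0],arr[0]; lo=1,mid=1 → [0,17,11,1,3,2,12,8,14,19,7,18,4]
arr[mid]=17>3: swap arr[1],arr[8]; hi=7 → [0,14,11,1,3,2,12,8,17,19,7,18,4]
arr[mid]=14>3: swap arr[1],arr[7]; hi=6 → [0,8,11,1,3,2,12,14,17,19,7,18,4]
arr[mid]=8>3: swap arr[1],arr[6]; hi=5 → [0,12,11,1,3,2,8,14,17,19,7,18,4]
arr[mid]=12>3: swap arr[1],arr[5]; hi=4 → [0,2,11,1,3,12,8,14,17,19,7,18,4]
arr[mid]=2<3: swap arr[1],arr[1]; lo=2,mid=2 → [0,2,11,1,3,12,8,14,17,19,7,18,4]
arr[mid]=11>3: swap arr[2],arr[4]; hi=3 → [0,2,3,1,11,12,8,14,17,19,7,18,4]
arr[mid]=3=3: mid=3
arr[mid]=1<3: swap arr[2],arr[3]; lo=3,mid=4 → [0,2,1,3,11,12,8,14,17,19,7,18,4]
end: lo=3, hi=3; arr = [0,2,1,3,11,12,8,14,17,19,7,18,4]

[0,2,1,3,11,12,8,14,17,19,7,18,4]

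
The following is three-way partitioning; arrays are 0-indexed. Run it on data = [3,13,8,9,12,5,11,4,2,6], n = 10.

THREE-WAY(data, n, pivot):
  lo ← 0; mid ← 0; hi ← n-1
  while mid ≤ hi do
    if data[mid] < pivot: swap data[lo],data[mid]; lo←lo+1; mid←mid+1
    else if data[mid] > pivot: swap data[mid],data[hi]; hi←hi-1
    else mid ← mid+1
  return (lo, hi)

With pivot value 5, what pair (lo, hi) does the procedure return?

(3, 3)

lo=0 mid=0 hi=9
3<5: swap(0,0), lo=1 mid=1 ⇒ [3,13,8,9,12,5,11,4,2,6]
13>5: swap(1,9), hi=8 ⇒ [3,6,8,9,12,5,11,4,2,13]
6>5: swap(1,8), hi=7 ⇒ [3,2,8,9,12,5,11,4,6,13]
2<5: swap(1,1), lo=2 mid=2 ⇒ [3,2,8,9,12,5,11,4,6,13]
8>5: swap(2,7), hi=6 ⇒ [3,2,4,9,12,5,11,8,6,13]
4<5: swap(2,2), lo=3 mid=3 ⇒ [3,2,4,9,12,5,11,8,6,13]
9>5: swap(3,6), hi=5 ⇒ [3,2,4,11,12,5,9,8,6,13]
11>5: swap(3,5), hi=4 ⇒ [3,2,4,5,12,11,9,8,6,13]
5=5: mid=4
12>5: swap(4,4), hi=3 ⇒ [3,2,4,5,12,11,9,8,6,13]
done. lo=3 hi=3; data=[3,2,4,5,12,11,9,8,6,13]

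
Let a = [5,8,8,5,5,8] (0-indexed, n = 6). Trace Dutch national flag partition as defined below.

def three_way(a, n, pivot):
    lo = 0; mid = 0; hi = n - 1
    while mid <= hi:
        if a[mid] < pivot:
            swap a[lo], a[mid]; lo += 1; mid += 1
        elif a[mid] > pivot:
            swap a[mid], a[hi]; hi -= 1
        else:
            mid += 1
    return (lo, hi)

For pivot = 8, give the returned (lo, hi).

lo=0 mid=0 hi=5
5<8: swap(0,0), lo=1 mid=1 ⇒ [5,8,8,5,5,8]
8=8: mid=2
8=8: mid=3
5<8: swap(1,3), lo=2 mid=4 ⇒ [5,5,8,8,5,8]
5<8: swap(2,4), lo=3 mid=5 ⇒ [5,5,5,8,8,8]
8=8: mid=6
done. lo=3 hi=5; a=[5,5,5,8,8,8]

(3, 5)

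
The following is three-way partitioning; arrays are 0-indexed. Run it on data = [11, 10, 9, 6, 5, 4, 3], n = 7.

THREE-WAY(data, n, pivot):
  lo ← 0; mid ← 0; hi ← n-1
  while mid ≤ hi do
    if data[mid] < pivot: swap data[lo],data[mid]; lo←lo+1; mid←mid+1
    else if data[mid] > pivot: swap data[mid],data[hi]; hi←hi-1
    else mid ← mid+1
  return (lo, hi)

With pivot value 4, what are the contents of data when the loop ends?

[3, 4, 6, 5, 9, 10, 11]

pivot = 4; lo=0, mid=0, hi=6
data[mid]=11>4: swap data[0],data[6]; hi=5 → [3, 10, 9, 6, 5, 4, 11]
data[mid]=3<4: swap data[0],data[0]; lo=1,mid=1 → [3, 10, 9, 6, 5, 4, 11]
data[mid]=10>4: swap data[1],data[5]; hi=4 → [3, 4, 9, 6, 5, 10, 11]
data[mid]=4=4: mid=2
data[mid]=9>4: swap data[2],data[4]; hi=3 → [3, 4, 5, 6, 9, 10, 11]
data[mid]=5>4: swap data[2],data[3]; hi=2 → [3, 4, 6, 5, 9, 10, 11]
data[mid]=6>4: swap data[2],data[2]; hi=1 → [3, 4, 6, 5, 9, 10, 11]
end: lo=1, hi=1; data = [3, 4, 6, 5, 9, 10, 11]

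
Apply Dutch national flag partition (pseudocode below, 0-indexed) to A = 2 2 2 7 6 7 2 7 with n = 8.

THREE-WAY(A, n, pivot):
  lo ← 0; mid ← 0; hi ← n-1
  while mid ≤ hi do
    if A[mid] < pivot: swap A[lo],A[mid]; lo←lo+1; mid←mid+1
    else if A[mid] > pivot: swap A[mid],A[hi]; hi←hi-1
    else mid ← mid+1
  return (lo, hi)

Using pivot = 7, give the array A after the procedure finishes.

2 2 2 6 2 7 7 7

lo=0 mid=0 hi=7
2<7: swap(0,0), lo=1 mid=1 ⇒ 2 2 2 7 6 7 2 7
2<7: swap(1,1), lo=2 mid=2 ⇒ 2 2 2 7 6 7 2 7
2<7: swap(2,2), lo=3 mid=3 ⇒ 2 2 2 7 6 7 2 7
7=7: mid=4
6<7: swap(3,4), lo=4 mid=5 ⇒ 2 2 2 6 7 7 2 7
7=7: mid=6
2<7: swap(4,6), lo=5 mid=7 ⇒ 2 2 2 6 2 7 7 7
7=7: mid=8
done. lo=5 hi=7; A=2 2 2 6 2 7 7 7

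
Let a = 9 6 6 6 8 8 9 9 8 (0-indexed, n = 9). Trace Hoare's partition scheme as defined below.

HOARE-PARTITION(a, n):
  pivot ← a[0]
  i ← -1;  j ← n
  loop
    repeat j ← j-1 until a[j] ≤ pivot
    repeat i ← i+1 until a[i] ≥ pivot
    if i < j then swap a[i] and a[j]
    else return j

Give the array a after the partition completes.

8 6 6 6 8 8 9 9 9

pivot=9
j stops at 8 (8), i stops at 0 (9); swap ⇒ 8 6 6 6 8 8 9 9 9
j stops at 7 (9), i stops at 6 (9); swap ⇒ 8 6 6 6 8 8 9 9 9
j stops at 6, i stops at 7; i≥j ⇒ return 6. a=8 6 6 6 8 8 9 9 9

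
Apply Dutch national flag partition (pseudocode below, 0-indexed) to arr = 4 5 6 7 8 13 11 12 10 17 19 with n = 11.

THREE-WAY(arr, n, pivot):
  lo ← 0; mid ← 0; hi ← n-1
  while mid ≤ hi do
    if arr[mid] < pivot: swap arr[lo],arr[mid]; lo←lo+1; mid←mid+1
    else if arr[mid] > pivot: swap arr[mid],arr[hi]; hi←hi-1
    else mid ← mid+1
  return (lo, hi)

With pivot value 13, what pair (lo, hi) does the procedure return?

(8, 8)

lo=0 mid=0 hi=10
4<13: swap(0,0), lo=1 mid=1 ⇒ 4 5 6 7 8 13 11 12 10 17 19
5<13: swap(1,1), lo=2 mid=2 ⇒ 4 5 6 7 8 13 11 12 10 17 19
6<13: swap(2,2), lo=3 mid=3 ⇒ 4 5 6 7 8 13 11 12 10 17 19
7<13: swap(3,3), lo=4 mid=4 ⇒ 4 5 6 7 8 13 11 12 10 17 19
8<13: swap(4,4), lo=5 mid=5 ⇒ 4 5 6 7 8 13 11 12 10 17 19
13=13: mid=6
11<13: swap(5,6), lo=6 mid=7 ⇒ 4 5 6 7 8 11 13 12 10 17 19
12<13: swap(6,7), lo=7 mid=8 ⇒ 4 5 6 7 8 11 12 13 10 17 19
10<13: swap(7,8), lo=8 mid=9 ⇒ 4 5 6 7 8 11 12 10 13 17 19
17>13: swap(9,10), hi=9 ⇒ 4 5 6 7 8 11 12 10 13 19 17
19>13: swap(9,9), hi=8 ⇒ 4 5 6 7 8 11 12 10 13 19 17
done. lo=8 hi=8; arr=4 5 6 7 8 11 12 10 13 19 17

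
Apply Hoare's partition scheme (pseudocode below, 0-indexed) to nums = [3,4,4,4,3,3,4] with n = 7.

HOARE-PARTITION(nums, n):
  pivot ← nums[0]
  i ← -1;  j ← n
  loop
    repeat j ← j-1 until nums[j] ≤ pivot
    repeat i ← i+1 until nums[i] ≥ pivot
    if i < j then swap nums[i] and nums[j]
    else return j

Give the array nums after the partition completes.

[3,3,4,4,4,3,4]

pivot = nums[0] = 3; i = -1, j = 7
j→5 (nums[5]=3≤3), i→0 (nums[0]=3≥3); i<j, swap → [3,4,4,4,3,3,4]
j→4 (nums[4]=3≤3), i→1 (nums[1]=4≥3); i<j, swap → [3,3,4,4,4,3,4]
j→1, i→2; i≥j, return j=1. nums = [3,3,4,4,4,3,4]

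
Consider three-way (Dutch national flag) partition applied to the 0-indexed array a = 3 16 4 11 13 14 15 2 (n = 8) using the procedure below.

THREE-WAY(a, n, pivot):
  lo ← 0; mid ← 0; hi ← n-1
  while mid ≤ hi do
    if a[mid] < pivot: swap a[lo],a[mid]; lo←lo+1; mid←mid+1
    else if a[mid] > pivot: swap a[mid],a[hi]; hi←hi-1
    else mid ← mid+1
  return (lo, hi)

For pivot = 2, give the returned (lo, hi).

(0, 0)

lo=0 mid=0 hi=7
3>2: swap(0,7), hi=6 ⇒ 2 16 4 11 13 14 15 3
2=2: mid=1
16>2: swap(1,6), hi=5 ⇒ 2 15 4 11 13 14 16 3
15>2: swap(1,5), hi=4 ⇒ 2 14 4 11 13 15 16 3
14>2: swap(1,4), hi=3 ⇒ 2 13 4 11 14 15 16 3
13>2: swap(1,3), hi=2 ⇒ 2 11 4 13 14 15 16 3
11>2: swap(1,2), hi=1 ⇒ 2 4 11 13 14 15 16 3
4>2: swap(1,1), hi=0 ⇒ 2 4 11 13 14 15 16 3
done. lo=0 hi=0; a=2 4 11 13 14 15 16 3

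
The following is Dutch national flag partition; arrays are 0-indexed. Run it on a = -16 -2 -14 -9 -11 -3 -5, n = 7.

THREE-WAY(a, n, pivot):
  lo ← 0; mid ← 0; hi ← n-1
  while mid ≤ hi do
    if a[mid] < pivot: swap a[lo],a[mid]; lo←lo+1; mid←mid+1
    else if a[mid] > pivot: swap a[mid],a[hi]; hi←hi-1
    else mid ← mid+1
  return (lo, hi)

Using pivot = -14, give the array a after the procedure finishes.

pivot = -14; lo=0, mid=0, hi=6
a[mid]=-16<-14: swap a[0],a[0]; lo=1,mid=1 → -16 -2 -14 -9 -11 -3 -5
a[mid]=-2>-14: swap a[1],a[6]; hi=5 → -16 -5 -14 -9 -11 -3 -2
a[mid]=-5>-14: swap a[1],a[5]; hi=4 → -16 -3 -14 -9 -11 -5 -2
a[mid]=-3>-14: swap a[1],a[4]; hi=3 → -16 -11 -14 -9 -3 -5 -2
a[mid]=-11>-14: swap a[1],a[3]; hi=2 → -16 -9 -14 -11 -3 -5 -2
a[mid]=-9>-14: swap a[1],a[2]; hi=1 → -16 -14 -9 -11 -3 -5 -2
a[mid]=-14=-14: mid=2
end: lo=1, hi=1; a = -16 -14 -9 -11 -3 -5 -2

-16 -14 -9 -11 -3 -5 -2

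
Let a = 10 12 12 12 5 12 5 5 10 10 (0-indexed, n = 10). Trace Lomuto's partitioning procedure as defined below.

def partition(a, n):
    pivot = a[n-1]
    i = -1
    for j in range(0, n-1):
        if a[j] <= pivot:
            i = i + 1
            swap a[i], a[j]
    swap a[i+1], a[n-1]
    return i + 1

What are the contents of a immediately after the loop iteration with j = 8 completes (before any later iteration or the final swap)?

10 5 5 5 10 12 12 12 12 10

pivot = a[9] = 10; i = -1
j=0: a[0]=10 ≤ 10 → i=0, swap a[0],a[0] (no change) → 10 12 12 12 5 12 5 5 10 10
j=1: a[1]=12 > 10 → no swap
j=2: a[2]=12 > 10 → no swap
j=3: a[3]=12 > 10 → no swap
j=4: a[4]=5 ≤ 10 → i=1, swap a[1],a[4] → 10 5 12 12 12 12 5 5 10 10
j=5: a[5]=12 > 10 → no swap
j=6: a[6]=5 ≤ 10 → i=2, swap a[2],a[6] → 10 5 5 12 12 12 12 5 10 10
j=7: a[7]=5 ≤ 10 → i=3, swap a[3],a[7] → 10 5 5 5 12 12 12 12 10 10
j=8: a[8]=10 ≤ 10 → i=4, swap a[4],a[8] → 10 5 5 5 10 12 12 12 12 10
(after j=8) a = 10 5 5 5 10 12 12 12 12 10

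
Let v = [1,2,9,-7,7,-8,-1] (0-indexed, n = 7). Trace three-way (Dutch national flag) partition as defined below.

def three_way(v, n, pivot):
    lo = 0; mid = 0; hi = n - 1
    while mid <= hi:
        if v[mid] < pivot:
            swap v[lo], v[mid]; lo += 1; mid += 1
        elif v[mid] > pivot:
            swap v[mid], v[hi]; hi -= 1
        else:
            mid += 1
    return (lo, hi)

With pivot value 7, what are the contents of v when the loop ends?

pivot = 7; lo=0, mid=0, hi=6
v[mid]=1<7: swap v[0],v[0]; lo=1,mid=1 → [1,2,9,-7,7,-8,-1]
v[mid]=2<7: swap v[1],v[1]; lo=2,mid=2 → [1,2,9,-7,7,-8,-1]
v[mid]=9>7: swap v[2],v[6]; hi=5 → [1,2,-1,-7,7,-8,9]
v[mid]=-1<7: swap v[2],v[2]; lo=3,mid=3 → [1,2,-1,-7,7,-8,9]
v[mid]=-7<7: swap v[3],v[3]; lo=4,mid=4 → [1,2,-1,-7,7,-8,9]
v[mid]=7=7: mid=5
v[mid]=-8<7: swap v[4],v[5]; lo=5,mid=6 → [1,2,-1,-7,-8,7,9]
end: lo=5, hi=5; v = [1,2,-1,-7,-8,7,9]

[1,2,-1,-7,-8,7,9]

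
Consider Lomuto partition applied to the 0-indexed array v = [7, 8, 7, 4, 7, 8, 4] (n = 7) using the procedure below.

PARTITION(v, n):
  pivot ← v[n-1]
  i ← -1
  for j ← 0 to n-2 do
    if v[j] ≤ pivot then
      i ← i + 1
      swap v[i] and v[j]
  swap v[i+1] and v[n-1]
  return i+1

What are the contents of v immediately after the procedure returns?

pivot = v[6] = 4; i = -1
j=0: v[0]=7 > 4 → no swap
j=1: v[1]=8 > 4 → no swap
j=2: v[2]=7 > 4 → no swap
j=3: v[3]=4 ≤ 4 → i=0, swap v[0],v[3] → [4, 8, 7, 7, 7, 8, 4]
j=4: v[4]=7 > 4 → no swap
j=5: v[5]=8 > 4 → no swap
final swap v[1],v[6] → [4, 4, 7, 7, 7, 8, 8]; return 1

[4, 4, 7, 7, 7, 8, 8]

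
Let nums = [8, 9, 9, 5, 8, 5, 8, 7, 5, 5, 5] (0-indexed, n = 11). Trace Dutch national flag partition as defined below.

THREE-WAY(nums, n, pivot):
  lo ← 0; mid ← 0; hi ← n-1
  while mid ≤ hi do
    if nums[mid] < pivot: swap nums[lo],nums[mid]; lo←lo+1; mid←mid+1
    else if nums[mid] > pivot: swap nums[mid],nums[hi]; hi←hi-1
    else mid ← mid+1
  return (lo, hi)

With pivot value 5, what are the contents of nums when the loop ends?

pivot = 5; lo=0, mid=0, hi=10
nums[mid]=8>5: swap nums[0],nums[10]; hi=9 → [5, 9, 9, 5, 8, 5, 8, 7, 5, 5, 8]
nums[mid]=5=5: mid=1
nums[mid]=9>5: swap nums[1],nums[9]; hi=8 → [5, 5, 9, 5, 8, 5, 8, 7, 5, 9, 8]
nums[mid]=5=5: mid=2
nums[mid]=9>5: swap nums[2],nums[8]; hi=7 → [5, 5, 5, 5, 8, 5, 8, 7, 9, 9, 8]
nums[mid]=5=5: mid=3
nums[mid]=5=5: mid=4
nums[mid]=8>5: swap nums[4],nums[7]; hi=6 → [5, 5, 5, 5, 7, 5, 8, 8, 9, 9, 8]
nums[mid]=7>5: swap nums[4],nums[6]; hi=5 → [5, 5, 5, 5, 8, 5, 7, 8, 9, 9, 8]
nums[mid]=8>5: swap nums[4],nums[5]; hi=4 → [5, 5, 5, 5, 5, 8, 7, 8, 9, 9, 8]
nums[mid]=5=5: mid=5
end: lo=0, hi=4; nums = [5, 5, 5, 5, 5, 8, 7, 8, 9, 9, 8]

[5, 5, 5, 5, 5, 8, 7, 8, 9, 9, 8]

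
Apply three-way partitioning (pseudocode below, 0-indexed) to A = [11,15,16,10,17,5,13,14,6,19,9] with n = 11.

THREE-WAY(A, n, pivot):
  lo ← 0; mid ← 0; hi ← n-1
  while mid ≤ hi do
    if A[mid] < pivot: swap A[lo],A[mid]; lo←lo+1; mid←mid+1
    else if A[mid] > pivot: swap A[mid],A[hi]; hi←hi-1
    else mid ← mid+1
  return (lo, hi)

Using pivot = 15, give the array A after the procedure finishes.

[11,9,10,6,5,13,14,15,19,17,16]

lo=0 mid=0 hi=10
11<15: swap(0,0), lo=1 mid=1 ⇒ [11,15,16,10,17,5,13,14,6,19,9]
15=15: mid=2
16>15: swap(2,10), hi=9 ⇒ [11,15,9,10,17,5,13,14,6,19,16]
9<15: swap(1,2), lo=2 mid=3 ⇒ [11,9,15,10,17,5,13,14,6,19,16]
10<15: swap(2,3), lo=3 mid=4 ⇒ [11,9,10,15,17,5,13,14,6,19,16]
17>15: swap(4,9), hi=8 ⇒ [11,9,10,15,19,5,13,14,6,17,16]
19>15: swap(4,8), hi=7 ⇒ [11,9,10,15,6,5,13,14,19,17,16]
6<15: swap(3,4), lo=4 mid=5 ⇒ [11,9,10,6,15,5,13,14,19,17,16]
5<15: swap(4,5), lo=5 mid=6 ⇒ [11,9,10,6,5,15,13,14,19,17,16]
13<15: swap(5,6), lo=6 mid=7 ⇒ [11,9,10,6,5,13,15,14,19,17,16]
14<15: swap(6,7), lo=7 mid=8 ⇒ [11,9,10,6,5,13,14,15,19,17,16]
done. lo=7 hi=7; A=[11,9,10,6,5,13,14,15,19,17,16]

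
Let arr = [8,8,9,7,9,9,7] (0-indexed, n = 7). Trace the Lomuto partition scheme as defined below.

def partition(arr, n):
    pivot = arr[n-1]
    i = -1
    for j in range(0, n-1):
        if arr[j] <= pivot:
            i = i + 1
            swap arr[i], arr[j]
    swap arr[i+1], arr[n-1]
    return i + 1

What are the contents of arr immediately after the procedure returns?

[7,7,9,8,9,9,8]

pivot=7, i=-1
j=0: 8>7, skip
j=1: 8>7, skip
j=2: 9>7, skip
j=3: 7≤7, i=0, swap(0,3) ⇒ [7,8,9,8,9,9,7]
j=4: 9>7, skip
j=5: 9>7, skip
swap(1,6) ⇒ [7,7,9,8,9,9,8]; return 1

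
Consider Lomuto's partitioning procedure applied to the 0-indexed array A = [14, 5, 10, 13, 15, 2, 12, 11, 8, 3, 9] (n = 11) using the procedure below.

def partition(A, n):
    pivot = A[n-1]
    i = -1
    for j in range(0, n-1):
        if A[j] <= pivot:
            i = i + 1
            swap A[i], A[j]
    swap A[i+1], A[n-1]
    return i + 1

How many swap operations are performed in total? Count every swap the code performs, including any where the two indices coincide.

5

pivot = A[10] = 9; i = -1
j=0: A[0]=14 > 9 → no swap
j=1: A[1]=5 ≤ 9 → i=0, swap A[0],A[1] → [5, 14, 10, 13, 15, 2, 12, 11, 8, 3, 9]
j=2: A[2]=10 > 9 → no swap
j=3: A[3]=13 > 9 → no swap
j=4: A[4]=15 > 9 → no swap
j=5: A[5]=2 ≤ 9 → i=1, swap A[1],A[5] → [5, 2, 10, 13, 15, 14, 12, 11, 8, 3, 9]
j=6: A[6]=12 > 9 → no swap
j=7: A[7]=11 > 9 → no swap
j=8: A[8]=8 ≤ 9 → i=2, swap A[2],A[8] → [5, 2, 8, 13, 15, 14, 12, 11, 10, 3, 9]
j=9: A[9]=3 ≤ 9 → i=3, swap A[3],A[9] → [5, 2, 8, 3, 15, 14, 12, 11, 10, 13, 9]
final swap A[4],A[10] → [5, 2, 8, 3, 9, 14, 12, 11, 10, 13, 15]; return 4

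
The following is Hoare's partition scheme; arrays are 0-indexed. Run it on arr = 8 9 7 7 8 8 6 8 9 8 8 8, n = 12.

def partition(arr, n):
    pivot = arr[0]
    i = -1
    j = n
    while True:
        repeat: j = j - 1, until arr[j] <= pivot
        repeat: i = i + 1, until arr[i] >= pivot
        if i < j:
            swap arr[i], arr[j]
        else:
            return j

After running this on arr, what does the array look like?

pivot = arr[0] = 8; i = -1, j = 12
j→11 (arr[11]=8≤8), i→0 (arr[0]=8≥8); i<j, swap → 8 9 7 7 8 8 6 8 9 8 8 8
j→10 (arr[10]=8≤8), i→1 (arr[1]=9≥8); i<j, swap → 8 8 7 7 8 8 6 8 9 8 9 8
j→9 (arr[9]=8≤8), i→4 (arr[4]=8≥8); i<j, swap → 8 8 7 7 8 8 6 8 9 8 9 8
j→7 (arr[7]=8≤8), i→5 (arr[5]=8≥8); i<j, swap → 8 8 7 7 8 8 6 8 9 8 9 8
j→6, i→7; i≥j, return j=6. arr = 8 8 7 7 8 8 6 8 9 8 9 8

8 8 7 7 8 8 6 8 9 8 9 8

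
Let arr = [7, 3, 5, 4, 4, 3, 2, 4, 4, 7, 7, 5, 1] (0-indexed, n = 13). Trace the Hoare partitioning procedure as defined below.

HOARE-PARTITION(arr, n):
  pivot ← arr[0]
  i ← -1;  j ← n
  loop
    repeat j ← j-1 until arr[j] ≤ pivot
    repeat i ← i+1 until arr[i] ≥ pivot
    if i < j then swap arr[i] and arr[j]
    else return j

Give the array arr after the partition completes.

pivot=7
j stops at 12 (1), i stops at 0 (7); swap ⇒ [1, 3, 5, 4, 4, 3, 2, 4, 4, 7, 7, 5, 7]
j stops at 11 (5), i stops at 9 (7); swap ⇒ [1, 3, 5, 4, 4, 3, 2, 4, 4, 5, 7, 7, 7]
j stops at 10, i stops at 10; i≥j ⇒ return 10. arr=[1, 3, 5, 4, 4, 3, 2, 4, 4, 5, 7, 7, 7]

[1, 3, 5, 4, 4, 3, 2, 4, 4, 5, 7, 7, 7]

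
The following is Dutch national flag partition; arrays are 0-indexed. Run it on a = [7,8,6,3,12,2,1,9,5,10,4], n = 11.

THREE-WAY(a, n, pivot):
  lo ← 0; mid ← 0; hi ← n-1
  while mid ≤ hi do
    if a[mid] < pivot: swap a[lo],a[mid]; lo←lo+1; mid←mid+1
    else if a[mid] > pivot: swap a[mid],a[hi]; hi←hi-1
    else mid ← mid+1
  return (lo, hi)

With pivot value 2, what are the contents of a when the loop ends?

[1,2,3,12,6,8,9,5,10,4,7]

lo=0 mid=0 hi=10
7>2: swap(0,10), hi=9 ⇒ [4,8,6,3,12,2,1,9,5,10,7]
4>2: swap(0,9), hi=8 ⇒ [10,8,6,3,12,2,1,9,5,4,7]
10>2: swap(0,8), hi=7 ⇒ [5,8,6,3,12,2,1,9,10,4,7]
5>2: swap(0,7), hi=6 ⇒ [9,8,6,3,12,2,1,5,10,4,7]
9>2: swap(0,6), hi=5 ⇒ [1,8,6,3,12,2,9,5,10,4,7]
1<2: swap(0,0), lo=1 mid=1 ⇒ [1,8,6,3,12,2,9,5,10,4,7]
8>2: swap(1,5), hi=4 ⇒ [1,2,6,3,12,8,9,5,10,4,7]
2=2: mid=2
6>2: swap(2,4), hi=3 ⇒ [1,2,12,3,6,8,9,5,10,4,7]
12>2: swap(2,3), hi=2 ⇒ [1,2,3,12,6,8,9,5,10,4,7]
3>2: swap(2,2), hi=1 ⇒ [1,2,3,12,6,8,9,5,10,4,7]
done. lo=1 hi=1; a=[1,2,3,12,6,8,9,5,10,4,7]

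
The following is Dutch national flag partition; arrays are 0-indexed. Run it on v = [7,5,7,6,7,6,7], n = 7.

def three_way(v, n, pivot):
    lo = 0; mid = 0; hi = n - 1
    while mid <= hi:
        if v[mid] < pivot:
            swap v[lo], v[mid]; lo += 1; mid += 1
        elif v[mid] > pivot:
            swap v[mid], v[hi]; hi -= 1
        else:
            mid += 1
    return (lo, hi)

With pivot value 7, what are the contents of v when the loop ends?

pivot = 7; lo=0, mid=0, hi=6
v[mid]=7=7: mid=1
v[mid]=5<7: swap v[0],v[1]; lo=1,mid=2 → [5,7,7,6,7,6,7]
v[mid]=7=7: mid=3
v[mid]=6<7: swap v[1],v[3]; lo=2,mid=4 → [5,6,7,7,7,6,7]
v[mid]=7=7: mid=5
v[mid]=6<7: swap v[2],v[5]; lo=3,mid=6 → [5,6,6,7,7,7,7]
v[mid]=7=7: mid=7
end: lo=3, hi=6; v = [5,6,6,7,7,7,7]

[5,6,6,7,7,7,7]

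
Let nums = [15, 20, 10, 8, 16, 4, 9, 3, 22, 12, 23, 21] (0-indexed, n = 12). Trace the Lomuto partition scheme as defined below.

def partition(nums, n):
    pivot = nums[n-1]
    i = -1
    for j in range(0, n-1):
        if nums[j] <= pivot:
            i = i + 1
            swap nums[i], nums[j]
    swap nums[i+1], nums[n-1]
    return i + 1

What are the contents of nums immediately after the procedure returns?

[15, 20, 10, 8, 16, 4, 9, 3, 12, 21, 23, 22]

pivot=21, i=-1
j=0: 15≤21, i=0, swap(0,0) ⇒ [15, 20, 10, 8, 16, 4, 9, 3, 22, 12, 23, 21]
j=1: 20≤21, i=1, swap(1,1) ⇒ [15, 20, 10, 8, 16, 4, 9, 3, 22, 12, 23, 21]
j=2: 10≤21, i=2, swap(2,2) ⇒ [15, 20, 10, 8, 16, 4, 9, 3, 22, 12, 23, 21]
j=3: 8≤21, i=3, swap(3,3) ⇒ [15, 20, 10, 8, 16, 4, 9, 3, 22, 12, 23, 21]
j=4: 16≤21, i=4, swap(4,4) ⇒ [15, 20, 10, 8, 16, 4, 9, 3, 22, 12, 23, 21]
j=5: 4≤21, i=5, swap(5,5) ⇒ [15, 20, 10, 8, 16, 4, 9, 3, 22, 12, 23, 21]
j=6: 9≤21, i=6, swap(6,6) ⇒ [15, 20, 10, 8, 16, 4, 9, 3, 22, 12, 23, 21]
j=7: 3≤21, i=7, swap(7,7) ⇒ [15, 20, 10, 8, 16, 4, 9, 3, 22, 12, 23, 21]
j=8: 22>21, skip
j=9: 12≤21, i=8, swap(8,9) ⇒ [15, 20, 10, 8, 16, 4, 9, 3, 12, 22, 23, 21]
j=10: 23>21, skip
swap(9,11) ⇒ [15, 20, 10, 8, 16, 4, 9, 3, 12, 21, 23, 22]; return 9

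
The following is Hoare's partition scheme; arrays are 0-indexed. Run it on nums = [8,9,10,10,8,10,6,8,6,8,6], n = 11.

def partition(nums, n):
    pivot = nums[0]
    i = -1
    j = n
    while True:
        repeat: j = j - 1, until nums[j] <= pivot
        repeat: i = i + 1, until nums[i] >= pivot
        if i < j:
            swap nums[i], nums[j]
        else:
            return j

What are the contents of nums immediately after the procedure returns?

[6,8,6,8,6,10,8,10,10,9,8]

pivot = nums[0] = 8; i = -1, j = 11
j→10 (nums[10]=6≤8), i→0 (nums[0]=8≥8); i<j, swap → [6,9,10,10,8,10,6,8,6,8,8]
j→9 (nums[9]=8≤8), i→1 (nums[1]=9≥8); i<j, swap → [6,8,10,10,8,10,6,8,6,9,8]
j→8 (nums[8]=6≤8), i→2 (nums[2]=10≥8); i<j, swap → [6,8,6,10,8,10,6,8,10,9,8]
j→7 (nums[7]=8≤8), i→3 (nums[3]=10≥8); i<j, swap → [6,8,6,8,8,10,6,10,10,9,8]
j→6 (nums[6]=6≤8), i→4 (nums[4]=8≥8); i<j, swap → [6,8,6,8,6,10,8,10,10,9,8]
j→4, i→5; i≥j, return j=4. nums = [6,8,6,8,6,10,8,10,10,9,8]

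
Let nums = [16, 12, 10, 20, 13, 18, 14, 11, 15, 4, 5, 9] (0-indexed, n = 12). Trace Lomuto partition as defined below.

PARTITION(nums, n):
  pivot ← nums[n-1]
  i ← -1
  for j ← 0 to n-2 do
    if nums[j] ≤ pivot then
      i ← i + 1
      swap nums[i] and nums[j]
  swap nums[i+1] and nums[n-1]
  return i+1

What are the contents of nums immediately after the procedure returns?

pivot = nums[11] = 9; i = -1
j=0: nums[0]=16 > 9 → no swap
j=1: nums[1]=12 > 9 → no swap
j=2: nums[2]=10 > 9 → no swap
j=3: nums[3]=20 > 9 → no swap
j=4: nums[4]=13 > 9 → no swap
j=5: nums[5]=18 > 9 → no swap
j=6: nums[6]=14 > 9 → no swap
j=7: nums[7]=11 > 9 → no swap
j=8: nums[8]=15 > 9 → no swap
j=9: nums[9]=4 ≤ 9 → i=0, swap nums[0],nums[9] → [4, 12, 10, 20, 13, 18, 14, 11, 15, 16, 5, 9]
j=10: nums[10]=5 ≤ 9 → i=1, swap nums[1],nums[10] → [4, 5, 10, 20, 13, 18, 14, 11, 15, 16, 12, 9]
final swap nums[2],nums[11] → [4, 5, 9, 20, 13, 18, 14, 11, 15, 16, 12, 10]; return 2

[4, 5, 9, 20, 13, 18, 14, 11, 15, 16, 12, 10]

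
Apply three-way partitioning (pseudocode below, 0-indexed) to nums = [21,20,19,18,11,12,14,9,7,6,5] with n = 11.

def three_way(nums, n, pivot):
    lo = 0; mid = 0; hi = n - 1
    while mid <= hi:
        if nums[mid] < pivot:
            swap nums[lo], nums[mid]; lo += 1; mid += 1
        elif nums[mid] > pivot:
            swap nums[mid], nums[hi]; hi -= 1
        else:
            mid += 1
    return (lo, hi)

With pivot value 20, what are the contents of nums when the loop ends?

pivot = 20; lo=0, mid=0, hi=10
nums[mid]=21>20: swap nums[0],nums[10]; hi=9 → [5,20,19,18,11,12,14,9,7,6,21]
nums[mid]=5<20: swap nums[0],nums[0]; lo=1,mid=1 → [5,20,19,18,11,12,14,9,7,6,21]
nums[mid]=20=20: mid=2
nums[mid]=19<20: swap nums[1],nums[2]; lo=2,mid=3 → [5,19,20,18,11,12,14,9,7,6,21]
nums[mid]=18<20: swap nums[2],nums[3]; lo=3,mid=4 → [5,19,18,20,11,12,14,9,7,6,21]
nums[mid]=11<20: swap nums[3],nums[4]; lo=4,mid=5 → [5,19,18,11,20,12,14,9,7,6,21]
nums[mid]=12<20: swap nums[4],nums[5]; lo=5,mid=6 → [5,19,18,11,12,20,14,9,7,6,21]
nums[mid]=14<20: swap nums[5],nums[6]; lo=6,mid=7 → [5,19,18,11,12,14,20,9,7,6,21]
nums[mid]=9<20: swap nums[6],nums[7]; lo=7,mid=8 → [5,19,18,11,12,14,9,20,7,6,21]
nums[mid]=7<20: swap nums[7],nums[8]; lo=8,mid=9 → [5,19,18,11,12,14,9,7,20,6,21]
nums[mid]=6<20: swap nums[8],nums[9]; lo=9,mid=10 → [5,19,18,11,12,14,9,7,6,20,21]
end: lo=9, hi=9; nums = [5,19,18,11,12,14,9,7,6,20,21]

[5,19,18,11,12,14,9,7,6,20,21]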